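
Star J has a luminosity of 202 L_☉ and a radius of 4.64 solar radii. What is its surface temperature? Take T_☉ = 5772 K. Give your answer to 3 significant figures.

1.01×10^4 K

T/T_☉ = (L/L_☉)^(1/4) / (R/R_☉)^(1/2)
T = 5772 × (202)^(1/4) / √(4.64) = 5772 × 3.770 / 2.154 = 1.010×10^4 K.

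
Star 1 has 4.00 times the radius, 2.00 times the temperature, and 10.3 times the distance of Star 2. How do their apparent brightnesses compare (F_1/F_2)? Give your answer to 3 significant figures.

L_1/L_2 = (R_1/R_2)²(T_1/T_2)⁴ = (4.00)² × (2.00)⁴ = 256.0.
F_1/F_2 = (L_1/L_2)/(d_1/d_2)² = 256.0 / (10.3)² = 2.413.

2.41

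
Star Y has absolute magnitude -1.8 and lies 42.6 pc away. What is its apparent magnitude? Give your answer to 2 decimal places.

1.35

m = M + 5 log₁₀(d/10 pc) = -1.8 + 5 log₁₀(42.6/10)
  = -1.8 + 5 × 0.629 = -1.8 + 3.15 = 1.35.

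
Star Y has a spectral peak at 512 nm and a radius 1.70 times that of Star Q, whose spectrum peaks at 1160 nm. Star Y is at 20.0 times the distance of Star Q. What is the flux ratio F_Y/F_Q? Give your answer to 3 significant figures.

Wien's law: T_Y/T_Q = λ_Q/λ_Y = 1160/512 = 2.266.
L_Y/L_Q = (R_Y/R_Q)²(T_Y/T_Q)⁴ = (1.70)²(2.266)⁴ = 76.15.
F_Y/F_Q = (L_Y/L_Q)/(d_Y/d_Q)² = 76.15/(20.0)² = 0.1904.

0.190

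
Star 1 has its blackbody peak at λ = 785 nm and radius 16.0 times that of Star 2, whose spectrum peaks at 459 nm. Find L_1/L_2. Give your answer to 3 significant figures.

29.9

Wien's law gives T ∝ 1/λ_max, so T_1/T_2 = λ_2/λ_1 = 459/785 = 0.5847.
Then L ∝ R²T⁴ gives L_1/L_2 = (16.0)² × (0.5847)⁴ = 256.0 × 0.1169 = 29.92.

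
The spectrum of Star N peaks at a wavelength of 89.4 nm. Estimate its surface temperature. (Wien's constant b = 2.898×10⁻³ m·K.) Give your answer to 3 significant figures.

3.24×10^4 K

T = b/λ_max = 2.898×10⁻³ / (89.4×10⁻⁹) = 3.242×10^4 K.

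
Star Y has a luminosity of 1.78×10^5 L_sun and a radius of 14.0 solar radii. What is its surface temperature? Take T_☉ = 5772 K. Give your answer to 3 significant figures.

3.17×10^4 K

T/T_☉ = (L/L_☉)^(1/4) / (R/R_☉)^(1/2)
T = 5772 × (1.78×10^5)^(1/4) / √(14.0) = 5772 × 20.54 / 3.742 = 3.169×10^4 K.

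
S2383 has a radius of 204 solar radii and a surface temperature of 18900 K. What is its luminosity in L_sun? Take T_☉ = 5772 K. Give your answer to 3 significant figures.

L/L_☉ = (R/R_☉)² (T/T_☉)⁴ = (204)² × (18900/5772)⁴
       = 4.162×10^4 × (3.274)⁴ = 4.162×10^4 × 115.0 = 4.784×10^6.

4.78×10^6 L_sun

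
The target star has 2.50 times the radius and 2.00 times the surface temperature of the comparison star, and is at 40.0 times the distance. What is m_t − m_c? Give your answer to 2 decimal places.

3.01

L_t/L_c = (2.50)²(2.00)⁴ = 100.0.
F_t/F_c = (L_t/L_c)/(d_t/d_c)² = 100.0/1600 = 0.06250.
m_t − m_c = −2.5 log₁₀(0.06250) = 3.01.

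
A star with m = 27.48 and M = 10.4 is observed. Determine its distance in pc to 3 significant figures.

m − M = 5 log₁₀(d/10 pc)
27.48 − (10.4) = 17.08 = 5 log₁₀(d/10)
d = 10 × 10^(17.08/5) = 10 × 10^3.416 = 2.606×10^4 pc.

2.61×10^4 pc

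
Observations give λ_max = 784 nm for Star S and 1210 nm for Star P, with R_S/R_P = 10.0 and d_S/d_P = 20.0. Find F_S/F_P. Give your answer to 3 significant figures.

1.42

Wien's law: T_S/T_P = λ_P/λ_S = 1210/784 = 1.543.
L_S/L_P = (R_S/R_P)²(T_S/T_P)⁴ = (10.0)²(1.543)⁴ = 567.4.
F_S/F_P = (L_S/L_P)/(d_S/d_P)² = 567.4/(20.0)² = 1.418.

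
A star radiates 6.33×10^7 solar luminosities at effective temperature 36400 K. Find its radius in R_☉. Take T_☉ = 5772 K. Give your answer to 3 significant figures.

200 R_☉

R/R_☉ = √(L/L_☉) / (T/T_☉)² = √(6.33×10^7) / (6.306)²
       = 7956 / 39.77 = 200.1.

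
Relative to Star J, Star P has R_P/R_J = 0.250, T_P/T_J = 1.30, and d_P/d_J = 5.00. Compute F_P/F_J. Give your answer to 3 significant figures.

0.00714

L_P/L_J = (R_P/R_J)²(T_P/T_J)⁴ = (0.250)² × (1.30)⁴ = 0.1785.
F_P/F_J = (L_P/L_J)/(d_P/d_J)² = 0.1785 / (5.00)² = 0.007140.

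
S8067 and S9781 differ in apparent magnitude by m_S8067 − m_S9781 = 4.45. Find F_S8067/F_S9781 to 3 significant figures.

0.0166

F_S8067/F_S9781 = 10^(−(m_S8067 − m_S9781)/2.5) = 10^(-4.45/2.5) = 10^-1.780 = 0.01660.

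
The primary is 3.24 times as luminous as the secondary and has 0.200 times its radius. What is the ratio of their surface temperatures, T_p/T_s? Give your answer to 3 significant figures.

L ∝ R²T⁴ gives T ∝ (L/R²)^(1/4), so
T_p/T_s = (3.24 / 0.200²)^(1/4) = (81.00)^(1/4) = 3.000.

3.00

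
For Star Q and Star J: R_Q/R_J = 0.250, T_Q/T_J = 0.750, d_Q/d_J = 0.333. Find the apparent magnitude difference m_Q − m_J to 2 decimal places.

L_Q/L_J = (0.250)²(0.750)⁴ = 0.01978.
F_Q/F_J = (L_Q/L_J)/(d_Q/d_J)² = 0.01978/0.1109 = 0.1783.
m_Q − m_J = −2.5 log₁₀(0.1783) = 1.87.

1.87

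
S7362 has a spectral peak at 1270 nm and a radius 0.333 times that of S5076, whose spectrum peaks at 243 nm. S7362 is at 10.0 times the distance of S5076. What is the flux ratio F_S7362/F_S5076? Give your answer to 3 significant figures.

1.49×10^-6

Wien's law: T_S7362/T_S5076 = λ_S5076/λ_S7362 = 243/1270 = 0.1913.
L_S7362/L_S5076 = (R_S7362/R_S5076)²(T_S7362/T_S5076)⁴ = (0.333)²(0.1913)⁴ = 1.486×10^-4.
F_S7362/F_S5076 = (L_S7362/L_S5076)/(d_S7362/d_S5076)² = 1.486×10^-4/(10.0)² = 1.486×10^-6.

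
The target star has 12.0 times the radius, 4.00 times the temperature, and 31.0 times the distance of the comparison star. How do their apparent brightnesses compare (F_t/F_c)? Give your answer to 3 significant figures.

L_t/L_c = (R_t/R_c)²(T_t/T_c)⁴ = (12.0)² × (4.00)⁴ = 3.686×10^4.
F_t/F_c = (L_t/L_c)/(d_t/d_c)² = 3.686×10^4 / (31.0)² = 38.36.

38.4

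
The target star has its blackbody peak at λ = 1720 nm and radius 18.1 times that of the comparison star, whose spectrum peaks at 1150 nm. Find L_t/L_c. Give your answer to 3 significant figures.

65.5

Wien's law gives T ∝ 1/λ_max, so T_t/T_c = λ_c/λ_t = 1150/1720 = 0.6686.
Then L ∝ R²T⁴ gives L_t/L_c = (18.1)² × (0.6686)⁴ = 327.6 × 0.1998 = 65.47.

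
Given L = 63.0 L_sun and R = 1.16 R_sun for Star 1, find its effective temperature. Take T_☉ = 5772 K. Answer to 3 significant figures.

1.51×10^4 K

T/T_☉ = (L/L_☉)^(1/4) / (R/R_☉)^(1/2)
T = 5772 × (63.0)^(1/4) / √(1.16) = 5772 × 2.817 / 1.077 = 1.510×10^4 K.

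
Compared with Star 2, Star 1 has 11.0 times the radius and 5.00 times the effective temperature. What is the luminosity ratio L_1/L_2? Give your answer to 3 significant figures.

7.56×10^4

From the Stefan–Boltzmann law, L ∝ R²T⁴, so
L_1/L_2 = (R_1/R_2)² (T_1/T_2)⁴ = (11.0)² × (5.00)⁴ = 121.0 × 625.0 = 7.562×10^4.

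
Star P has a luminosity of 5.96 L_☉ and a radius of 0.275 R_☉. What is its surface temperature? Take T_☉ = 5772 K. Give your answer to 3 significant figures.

1.72×10^4 K

T/T_☉ = (L/L_☉)^(1/4) / (R/R_☉)^(1/2)
T = 5772 × (5.96)^(1/4) / √(0.275) = 5772 × 1.562 / 0.5244 = 1.720×10^4 K.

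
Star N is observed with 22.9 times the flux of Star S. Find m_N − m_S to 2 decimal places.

-3.40

m_N − m_S = −2.5 log₁₀(F_N/F_S) = −2.5 log₁₀(22.9) = −2.5 × (1.360) = -3.400.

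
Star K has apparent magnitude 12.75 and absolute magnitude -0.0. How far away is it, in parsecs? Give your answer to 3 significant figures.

3.55×10^3 pc

m − M = 5 log₁₀(d/10 pc)
12.75 − (-0.0) = 12.75 = 5 log₁₀(d/10)
d = 10 × 10^(12.75/5) = 10 × 10^2.550 = 3548 pc.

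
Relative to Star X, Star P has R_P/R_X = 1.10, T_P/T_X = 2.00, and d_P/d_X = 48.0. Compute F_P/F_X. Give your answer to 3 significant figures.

L_P/L_X = (R_P/R_X)²(T_P/T_X)⁴ = (1.10)² × (2.00)⁴ = 19.36.
F_P/F_X = (L_P/L_X)/(d_P/d_X)² = 19.36 / (48.0)² = 0.008403.

0.00840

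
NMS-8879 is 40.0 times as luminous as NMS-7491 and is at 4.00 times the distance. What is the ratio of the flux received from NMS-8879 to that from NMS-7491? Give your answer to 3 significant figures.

F = L/(4πd²), so F_NMS-8879/F_NMS-7491 = (L_NMS-8879/L_NMS-7491) / (d_NMS-8879/d_NMS-7491)²
= 40.0 / (4.00)² = 40.0 / 16.00 = 2.500.

2.50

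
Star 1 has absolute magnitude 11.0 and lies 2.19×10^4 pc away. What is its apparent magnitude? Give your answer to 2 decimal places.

m = M + 5 log₁₀(d/10 pc) = 11.0 + 5 log₁₀(2.19×10^4/10)
  = 11.0 + 5 × 3.340 = 11.0 + 16.70 = 27.70.

27.70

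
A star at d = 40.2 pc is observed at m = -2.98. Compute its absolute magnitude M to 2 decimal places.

M = m − 5 log₁₀(d/10 pc) = -2.98 − 5 log₁₀(40.2/10)
  = -2.98 − 5 × 0.604 = -2.98 − 3.02 = -6.00.

-6.00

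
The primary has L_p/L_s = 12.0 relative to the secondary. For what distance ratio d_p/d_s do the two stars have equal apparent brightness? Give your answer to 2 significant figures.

3.5

Equal flux requires L_p/d_p² = L_s/d_s², so d_p/d_s = √(L_p/L_s)
= √(12.0) = 3.464.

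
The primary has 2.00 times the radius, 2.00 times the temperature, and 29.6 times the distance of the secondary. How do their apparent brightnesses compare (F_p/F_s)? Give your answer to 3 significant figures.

L_p/L_s = (R_p/R_s)²(T_p/T_s)⁴ = (2.00)² × (2.00)⁴ = 64.00.
F_p/F_s = (L_p/L_s)/(d_p/d_s)² = 64.00 / (29.6)² = 0.07305.

0.0730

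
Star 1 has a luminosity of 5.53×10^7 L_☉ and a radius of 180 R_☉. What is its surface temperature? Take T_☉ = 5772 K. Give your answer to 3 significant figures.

3.71×10^4 K

T/T_☉ = (L/L_☉)^(1/4) / (R/R_☉)^(1/2)
T = 5772 × (5.53×10^7)^(1/4) / √(180) = 5772 × 86.23 / 13.42 = 3.710×10^4 K.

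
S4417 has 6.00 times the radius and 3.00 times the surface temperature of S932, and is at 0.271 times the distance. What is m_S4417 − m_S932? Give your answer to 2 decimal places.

-11.50

L_S4417/L_S932 = (6.00)²(3.00)⁴ = 2916.
F_S4417/F_S932 = (L_S4417/L_S932)/(d_S4417/d_S932)² = 2916/0.07344 = 3.971×10^4.
m_S4417 − m_S932 = −2.5 log₁₀(3.971×10^4) = -11.50.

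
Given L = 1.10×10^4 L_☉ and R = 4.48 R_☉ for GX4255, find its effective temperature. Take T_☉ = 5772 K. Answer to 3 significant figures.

2.79×10^4 K

T/T_☉ = (L/L_☉)^(1/4) / (R/R_☉)^(1/2)
T = 5772 × (1.10×10^4)^(1/4) / √(4.48) = 5772 × 10.24 / 2.117 = 2.793×10^4 K.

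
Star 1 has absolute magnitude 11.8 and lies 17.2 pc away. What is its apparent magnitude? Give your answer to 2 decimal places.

12.98

m = M + 5 log₁₀(d/10 pc) = 11.8 + 5 log₁₀(17.2/10)
  = 11.8 + 5 × 0.236 = 11.8 + 1.18 = 12.98.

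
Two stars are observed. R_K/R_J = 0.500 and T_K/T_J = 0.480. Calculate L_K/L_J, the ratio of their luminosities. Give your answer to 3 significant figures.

From the Stefan–Boltzmann law, L ∝ R²T⁴, so
L_K/L_J = (R_K/R_J)² (T_K/T_J)⁴ = (0.500)² × (0.480)⁴ = 0.2500 × 0.05308 = 0.01327.

0.0133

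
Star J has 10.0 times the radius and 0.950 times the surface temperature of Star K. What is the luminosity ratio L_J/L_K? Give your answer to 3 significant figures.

From the Stefan–Boltzmann law, L ∝ R²T⁴, so
L_J/L_K = (R_J/R_K)² (T_J/T_K)⁴ = (10.0)² × (0.950)⁴ = 100.0 × 0.8145 = 81.45.

81.5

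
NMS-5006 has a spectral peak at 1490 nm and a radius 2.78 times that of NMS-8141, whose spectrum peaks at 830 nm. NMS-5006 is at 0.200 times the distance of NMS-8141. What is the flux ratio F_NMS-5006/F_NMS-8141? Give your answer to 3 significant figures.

18.6

Wien's law: T_NMS-5006/T_NMS-8141 = λ_NMS-8141/λ_NMS-5006 = 830/1490 = 0.5570.
L_NMS-5006/L_NMS-8141 = (R_NMS-5006/R_NMS-8141)²(T_NMS-5006/T_NMS-8141)⁴ = (2.78)²(0.5570)⁴ = 0.7441.
F_NMS-5006/F_NMS-8141 = (L_NMS-5006/L_NMS-8141)/(d_NMS-5006/d_NMS-8141)² = 0.7441/(0.200)² = 18.60.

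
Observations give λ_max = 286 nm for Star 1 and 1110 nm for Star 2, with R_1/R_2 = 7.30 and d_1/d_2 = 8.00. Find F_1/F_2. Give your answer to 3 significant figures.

Wien's law: T_1/T_2 = λ_2/λ_1 = 1110/286 = 3.881.
L_1/L_2 = (R_1/R_2)²(T_1/T_2)⁴ = (7.30)²(3.881)⁴ = 1.209×10^4.
F_1/F_2 = (L_1/L_2)/(d_1/d_2)² = 1.209×10^4/(8.00)² = 188.9.

189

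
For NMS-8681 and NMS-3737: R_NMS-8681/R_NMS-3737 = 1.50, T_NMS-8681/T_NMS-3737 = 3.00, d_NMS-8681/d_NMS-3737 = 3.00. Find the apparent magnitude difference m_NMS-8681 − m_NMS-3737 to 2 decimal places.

L_NMS-8681/L_NMS-3737 = (1.50)²(3.00)⁴ = 182.2.
F_NMS-8681/F_NMS-3737 = (L_NMS-8681/L_NMS-3737)/(d_NMS-8681/d_NMS-3737)² = 182.2/9.000 = 20.25.
m_NMS-8681 − m_NMS-3737 = −2.5 log₁₀(20.25) = -3.27.

-3.27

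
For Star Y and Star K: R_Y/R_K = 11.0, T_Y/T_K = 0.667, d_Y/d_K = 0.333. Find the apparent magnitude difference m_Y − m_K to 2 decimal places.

-5.84

L_Y/L_K = (11.0)²(0.667)⁴ = 23.95.
F_Y/F_K = (L_Y/L_K)/(d_Y/d_K)² = 23.95/0.1109 = 216.0.
m_Y − m_K = −2.5 log₁₀(216.0) = -5.84.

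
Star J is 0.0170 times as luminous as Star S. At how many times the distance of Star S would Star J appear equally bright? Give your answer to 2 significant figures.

0.13

Equal flux requires L_J/d_J² = L_S/d_S², so d_J/d_S = √(L_J/L_S)
= √(0.0170) = 0.1304.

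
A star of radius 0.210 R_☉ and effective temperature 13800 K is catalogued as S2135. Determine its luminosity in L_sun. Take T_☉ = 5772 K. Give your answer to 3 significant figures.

L/L_☉ = (R/R_☉)² (T/T_☉)⁴ = (0.210)² × (13800/5772)⁴
       = 0.04410 × (2.391)⁴ = 0.04410 × 32.67 = 1.441.

1.44 L_sun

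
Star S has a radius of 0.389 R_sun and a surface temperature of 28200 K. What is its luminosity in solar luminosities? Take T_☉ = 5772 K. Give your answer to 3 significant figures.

L/L_☉ = (R/R_☉)² (T/T_☉)⁴ = (0.389)² × (28200/5772)⁴
       = 0.1513 × (4.886)⁴ = 0.1513 × 569.8 = 86.22.

86.2 solar luminosities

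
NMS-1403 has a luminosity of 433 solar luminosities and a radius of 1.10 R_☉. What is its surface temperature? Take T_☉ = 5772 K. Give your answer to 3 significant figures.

T/T_☉ = (L/L_☉)^(1/4) / (R/R_☉)^(1/2)
T = 5772 × (433)^(1/4) / √(1.10) = 5772 × 4.562 / 1.049 = 2.510×10^4 K.

2.51×10^4 K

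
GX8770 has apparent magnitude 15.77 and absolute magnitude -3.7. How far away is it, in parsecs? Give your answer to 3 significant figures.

7.83×10^4 pc

m − M = 5 log₁₀(d/10 pc)
15.77 − (-3.7) = 19.47 = 5 log₁₀(d/10)
d = 10 × 10^(19.47/5) = 10 × 10^3.894 = 7.834×10^4 pc.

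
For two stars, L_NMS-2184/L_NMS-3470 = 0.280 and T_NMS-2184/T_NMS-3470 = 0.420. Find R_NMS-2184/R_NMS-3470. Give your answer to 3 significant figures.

3.00

L ∝ R²T⁴ gives R ∝ √L / T², so
R_NMS-2184/R_NMS-3470 = √(0.280) / (0.420)² = 0.5292 / 0.1764 = 3.000.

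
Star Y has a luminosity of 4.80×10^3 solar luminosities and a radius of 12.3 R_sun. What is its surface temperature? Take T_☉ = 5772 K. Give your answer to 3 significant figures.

T/T_☉ = (L/L_☉)^(1/4) / (R/R_☉)^(1/2)
T = 5772 × (4.80×10^3)^(1/4) / √(12.3) = 5772 × 8.324 / 3.507 = 1.370×10^4 K.

1.37×10^4 K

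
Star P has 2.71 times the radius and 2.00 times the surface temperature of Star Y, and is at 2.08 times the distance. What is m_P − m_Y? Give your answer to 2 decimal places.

-3.58

L_P/L_Y = (2.71)²(2.00)⁴ = 117.5.
F_P/F_Y = (L_P/L_Y)/(d_P/d_Y)² = 117.5/4.326 = 27.16.
m_P − m_Y = −2.5 log₁₀(27.16) = -3.58.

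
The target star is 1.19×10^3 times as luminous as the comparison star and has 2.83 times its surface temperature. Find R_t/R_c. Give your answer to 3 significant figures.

4.31

L ∝ R²T⁴ gives R ∝ √L / T², so
R_t/R_c = √(1.19×10^3) / (2.83)² = 34.50 / 8.009 = 4.307.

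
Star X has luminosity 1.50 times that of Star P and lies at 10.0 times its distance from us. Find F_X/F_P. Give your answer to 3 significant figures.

F = L/(4πd²), so F_X/F_P = (L_X/L_P) / (d_X/d_P)²
= 1.50 / (10.0)² = 1.50 / 100.0 = 0.01500.

0.0150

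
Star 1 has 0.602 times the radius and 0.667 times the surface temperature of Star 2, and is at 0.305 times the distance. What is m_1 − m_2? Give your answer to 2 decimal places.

L_1/L_2 = (0.602)²(0.667)⁴ = 0.07173.
F_1/F_2 = (L_1/L_2)/(d_1/d_2)² = 0.07173/0.09302 = 0.7711.
m_1 − m_2 = −2.5 log₁₀(0.7711) = 0.28.

0.28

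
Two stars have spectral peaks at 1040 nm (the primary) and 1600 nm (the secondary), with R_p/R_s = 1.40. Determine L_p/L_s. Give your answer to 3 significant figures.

11.0

Wien's law gives T ∝ 1/λ_max, so T_p/T_s = λ_s/λ_p = 1600/1040 = 1.538.
Then L ∝ R²T⁴ gives L_p/L_s = (1.40)² × (1.538)⁴ = 1.960 × 5.602 = 10.98.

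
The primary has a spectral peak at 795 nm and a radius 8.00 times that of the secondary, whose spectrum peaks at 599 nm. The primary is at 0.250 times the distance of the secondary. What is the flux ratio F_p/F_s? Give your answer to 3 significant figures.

330

Wien's law: T_p/T_s = λ_s/λ_p = 599/795 = 0.7535.
L_p/L_s = (R_p/R_s)²(T_p/T_s)⁴ = (8.00)²(0.7535)⁴ = 20.63.
F_p/F_s = (L_p/L_s)/(d_p/d_s)² = 20.63/(0.250)² = 330.0.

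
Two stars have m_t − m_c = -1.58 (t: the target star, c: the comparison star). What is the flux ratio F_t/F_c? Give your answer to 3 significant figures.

4.29

F_t/F_c = 10^(−(m_t − m_c)/2.5) = 10^(1.58/2.5) = 10^0.632 = 4.285.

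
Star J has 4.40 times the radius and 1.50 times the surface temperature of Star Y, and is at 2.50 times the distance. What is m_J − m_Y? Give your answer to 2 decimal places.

-2.99

L_J/L_Y = (4.40)²(1.50)⁴ = 98.01.
F_J/F_Y = (L_J/L_Y)/(d_J/d_Y)² = 98.01/6.250 = 15.68.
m_J − m_Y = −2.5 log₁₀(15.68) = -2.99.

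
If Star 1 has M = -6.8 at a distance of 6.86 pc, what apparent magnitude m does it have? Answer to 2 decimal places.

m = M + 5 log₁₀(d/10 pc) = -6.8 + 5 log₁₀(6.86/10)
  = -6.8 + 5 × -0.164 = -6.8 + -0.82 = -7.62.

-7.62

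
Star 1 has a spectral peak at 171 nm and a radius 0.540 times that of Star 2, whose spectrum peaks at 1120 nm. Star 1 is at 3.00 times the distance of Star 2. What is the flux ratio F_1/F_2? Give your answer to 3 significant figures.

59.6

Wien's law: T_1/T_2 = λ_2/λ_1 = 1120/171 = 6.550.
L_1/L_2 = (R_1/R_2)²(T_1/T_2)⁴ = (0.540)²(6.550)⁴ = 536.6.
F_1/F_2 = (L_1/L_2)/(d_1/d_2)² = 536.6/(3.00)² = 59.63.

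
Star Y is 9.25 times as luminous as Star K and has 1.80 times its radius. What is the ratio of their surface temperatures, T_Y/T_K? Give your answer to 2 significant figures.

1.3

L ∝ R²T⁴ gives T ∝ (L/R²)^(1/4), so
T_Y/T_K = (9.25 / 1.80²)^(1/4) = (2.855)^(1/4) = 1.300.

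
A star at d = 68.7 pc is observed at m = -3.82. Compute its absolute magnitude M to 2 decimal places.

M = m − 5 log₁₀(d/10 pc) = -3.82 − 5 log₁₀(68.7/10)
  = -3.82 − 5 × 0.837 = -3.82 − 4.18 = -8.00.

-8.00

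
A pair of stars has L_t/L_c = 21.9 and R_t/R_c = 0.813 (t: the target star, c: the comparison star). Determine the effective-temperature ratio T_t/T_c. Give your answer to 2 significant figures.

L ∝ R²T⁴ gives T ∝ (L/R²)^(1/4), so
T_t/T_c = (21.9 / 0.813²)^(1/4) = (33.13)^(1/4) = 2.399.

2.4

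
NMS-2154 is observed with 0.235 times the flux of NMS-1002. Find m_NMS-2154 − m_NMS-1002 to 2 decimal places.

m_NMS-2154 − m_NMS-1002 = −2.5 log₁₀(F_NMS-2154/F_NMS-1002) = −2.5 log₁₀(0.235) = −2.5 × (-0.629) = 1.572.

1.57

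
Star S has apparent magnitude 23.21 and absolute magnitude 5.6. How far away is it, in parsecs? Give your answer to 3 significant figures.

3.33×10^4 pc

m − M = 5 log₁₀(d/10 pc)
23.21 − (5.6) = 17.61 = 5 log₁₀(d/10)
d = 10 × 10^(17.61/5) = 10 × 10^3.522 = 3.327×10^4 pc.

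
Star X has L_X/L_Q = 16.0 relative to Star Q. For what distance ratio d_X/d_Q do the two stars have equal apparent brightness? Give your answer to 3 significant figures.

Equal flux requires L_X/d_X² = L_Q/d_Q², so d_X/d_Q = √(L_X/L_Q)
= √(16.0) = 4.000.

4.00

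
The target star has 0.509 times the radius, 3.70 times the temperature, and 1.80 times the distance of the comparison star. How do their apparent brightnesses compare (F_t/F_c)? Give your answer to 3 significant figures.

15.0

L_t/L_c = (R_t/R_c)²(T_t/T_c)⁴ = (0.509)² × (3.70)⁴ = 48.56.
F_t/F_c = (L_t/L_c)/(d_t/d_c)² = 48.56 / (1.80)² = 14.99.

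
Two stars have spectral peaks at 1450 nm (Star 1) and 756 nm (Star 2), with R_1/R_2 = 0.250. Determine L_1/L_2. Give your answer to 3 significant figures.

0.00462

Wien's law gives T ∝ 1/λ_max, so T_1/T_2 = λ_2/λ_1 = 756/1450 = 0.5214.
Then L ∝ R²T⁴ gives L_1/L_2 = (0.250)² × (0.5214)⁴ = 0.06250 × 0.07390 = 0.004618.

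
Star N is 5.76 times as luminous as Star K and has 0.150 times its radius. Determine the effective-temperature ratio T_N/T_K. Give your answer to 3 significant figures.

L ∝ R²T⁴ gives T ∝ (L/R²)^(1/4), so
T_N/T_K = (5.76 / 0.150²)^(1/4) = (256.0)^(1/4) = 4.000.

4.00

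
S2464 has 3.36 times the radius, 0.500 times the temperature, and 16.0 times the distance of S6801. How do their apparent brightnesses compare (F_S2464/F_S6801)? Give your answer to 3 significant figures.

0.00276

L_S2464/L_S6801 = (R_S2464/R_S6801)²(T_S2464/T_S6801)⁴ = (3.36)² × (0.500)⁴ = 0.7056.
F_S2464/F_S6801 = (L_S2464/L_S6801)/(d_S2464/d_S6801)² = 0.7056 / (16.0)² = 0.002756.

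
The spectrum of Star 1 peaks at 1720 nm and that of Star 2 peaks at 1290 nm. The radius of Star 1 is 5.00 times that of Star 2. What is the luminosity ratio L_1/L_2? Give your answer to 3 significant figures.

7.91

Wien's law gives T ∝ 1/λ_max, so T_1/T_2 = λ_2/λ_1 = 1290/1720 = 0.7500.
Then L ∝ R²T⁴ gives L_1/L_2 = (5.00)² × (0.7500)⁴ = 25.00 × 0.3164 = 7.910.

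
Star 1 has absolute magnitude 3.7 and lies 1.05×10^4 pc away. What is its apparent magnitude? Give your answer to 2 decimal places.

m = M + 5 log₁₀(d/10 pc) = 3.7 + 5 log₁₀(1.05×10^4/10)
  = 3.7 + 5 × 3.021 = 3.7 + 15.11 = 18.81.

18.81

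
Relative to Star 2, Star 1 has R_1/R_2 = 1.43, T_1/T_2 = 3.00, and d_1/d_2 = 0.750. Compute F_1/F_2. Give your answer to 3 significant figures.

294

L_1/L_2 = (R_1/R_2)²(T_1/T_2)⁴ = (1.43)² × (3.00)⁴ = 165.6.
F_1/F_2 = (L_1/L_2)/(d_1/d_2)² = 165.6 / (0.750)² = 294.5.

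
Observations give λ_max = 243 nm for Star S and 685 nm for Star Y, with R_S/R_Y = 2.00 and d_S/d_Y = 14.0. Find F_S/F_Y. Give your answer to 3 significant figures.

Wien's law: T_S/T_Y = λ_Y/λ_S = 685/243 = 2.819.
L_S/L_Y = (R_S/R_Y)²(T_S/T_Y)⁴ = (2.00)²(2.819)⁴ = 252.6.
F_S/F_Y = (L_S/L_Y)/(d_S/d_Y)² = 252.6/(14.0)² = 1.289.

1.29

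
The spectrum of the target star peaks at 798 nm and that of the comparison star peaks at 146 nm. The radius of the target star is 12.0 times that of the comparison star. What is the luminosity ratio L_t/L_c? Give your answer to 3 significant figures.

Wien's law gives T ∝ 1/λ_max, so T_t/T_c = λ_c/λ_t = 146/798 = 0.1830.
Then L ∝ R²T⁴ gives L_t/L_c = (12.0)² × (0.1830)⁴ = 144.0 × 0.001120 = 0.1613.

0.161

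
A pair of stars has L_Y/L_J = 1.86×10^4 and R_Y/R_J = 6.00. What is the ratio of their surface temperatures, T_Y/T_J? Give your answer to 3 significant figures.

L ∝ R²T⁴ gives T ∝ (L/R²)^(1/4), so
T_Y/T_J = (1.86×10^4 / 6.00²)^(1/4) = (516.7)^(1/4) = 4.768.

4.77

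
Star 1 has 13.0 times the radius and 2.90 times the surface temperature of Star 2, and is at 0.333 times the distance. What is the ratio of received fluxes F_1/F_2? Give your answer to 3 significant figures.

1.08×10^5

L_1/L_2 = (R_1/R_2)²(T_1/T_2)⁴ = (13.0)² × (2.90)⁴ = 1.195×10^4.
F_1/F_2 = (L_1/L_2)/(d_1/d_2)² = 1.195×10^4 / (0.333)² = 1.078×10^5.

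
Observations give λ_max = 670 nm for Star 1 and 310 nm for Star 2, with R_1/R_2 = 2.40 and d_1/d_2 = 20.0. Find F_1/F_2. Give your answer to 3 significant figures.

6.60×10^-4

Wien's law: T_1/T_2 = λ_2/λ_1 = 310/670 = 0.4627.
L_1/L_2 = (R_1/R_2)²(T_1/T_2)⁴ = (2.40)²(0.4627)⁴ = 0.2640.
F_1/F_2 = (L_1/L_2)/(d_1/d_2)² = 0.2640/(20.0)² = 6.599×10^-4.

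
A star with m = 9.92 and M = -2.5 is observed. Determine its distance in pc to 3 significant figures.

3.05×10^3 pc

m − M = 5 log₁₀(d/10 pc)
9.92 − (-2.5) = 12.42 = 5 log₁₀(d/10)
d = 10 × 10^(12.42/5) = 10 × 10^2.484 = 3048 pc.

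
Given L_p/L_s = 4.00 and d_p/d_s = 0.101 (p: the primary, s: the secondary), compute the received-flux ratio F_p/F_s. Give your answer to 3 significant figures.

F = L/(4πd²), so F_p/F_s = (L_p/L_s) / (d_p/d_s)²
= 4.00 / (0.101)² = 4.00 / 0.01020 = 392.1.

392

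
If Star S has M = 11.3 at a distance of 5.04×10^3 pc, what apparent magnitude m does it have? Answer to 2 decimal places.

24.81

m = M + 5 log₁₀(d/10 pc) = 11.3 + 5 log₁₀(5.04×10^3/10)
  = 11.3 + 5 × 2.702 = 11.3 + 13.51 = 24.81.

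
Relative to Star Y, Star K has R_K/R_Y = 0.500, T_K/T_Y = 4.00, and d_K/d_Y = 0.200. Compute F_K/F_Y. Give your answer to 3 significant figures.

1.60×10^3

L_K/L_Y = (R_K/R_Y)²(T_K/T_Y)⁴ = (0.500)² × (4.00)⁴ = 64.00.
F_K/F_Y = (L_K/L_Y)/(d_K/d_Y)² = 64.00 / (0.200)² = 1600.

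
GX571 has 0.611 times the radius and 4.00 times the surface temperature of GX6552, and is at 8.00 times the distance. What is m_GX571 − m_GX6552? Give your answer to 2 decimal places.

L_GX571/L_GX6552 = (0.611)²(4.00)⁴ = 95.57.
F_GX571/F_GX6552 = (L_GX571/L_GX6552)/(d_GX571/d_GX6552)² = 95.57/64.00 = 1.493.
m_GX571 − m_GX6552 = −2.5 log₁₀(1.493) = -0.44.

-0.44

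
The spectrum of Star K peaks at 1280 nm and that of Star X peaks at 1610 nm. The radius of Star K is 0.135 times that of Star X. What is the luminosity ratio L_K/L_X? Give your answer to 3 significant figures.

0.0456

Wien's law gives T ∝ 1/λ_max, so T_K/T_X = λ_X/λ_K = 1610/1280 = 1.258.
Then L ∝ R²T⁴ gives L_K/L_X = (0.135)² × (1.258)⁴ = 0.01823 × 2.503 = 0.04562.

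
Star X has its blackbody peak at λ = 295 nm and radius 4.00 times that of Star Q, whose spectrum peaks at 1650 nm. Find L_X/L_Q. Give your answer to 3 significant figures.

Wien's law gives T ∝ 1/λ_max, so T_X/T_Q = λ_Q/λ_X = 1650/295 = 5.593.
Then L ∝ R²T⁴ gives L_X/L_Q = (4.00)² × (5.593)⁴ = 16.00 × 978.7 = 1.566×10^4.

1.57×10^4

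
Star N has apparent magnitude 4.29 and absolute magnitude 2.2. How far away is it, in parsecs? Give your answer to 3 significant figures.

26.2 pc

m − M = 5 log₁₀(d/10 pc)
4.29 − (2.2) = 2.09 = 5 log₁₀(d/10)
d = 10 × 10^(2.09/5) = 10 × 10^0.418 = 26.18 pc.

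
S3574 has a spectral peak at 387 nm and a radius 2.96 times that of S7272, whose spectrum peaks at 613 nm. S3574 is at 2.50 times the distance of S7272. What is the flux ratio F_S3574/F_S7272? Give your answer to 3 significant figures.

8.82

Wien's law: T_S3574/T_S7272 = λ_S7272/λ_S3574 = 613/387 = 1.584.
L_S3574/L_S7272 = (R_S3574/R_S7272)²(T_S3574/T_S7272)⁴ = (2.96)²(1.584)⁴ = 55.15.
F_S3574/F_S7272 = (L_S3574/L_S7272)/(d_S3574/d_S7272)² = 55.15/(2.50)² = 8.825.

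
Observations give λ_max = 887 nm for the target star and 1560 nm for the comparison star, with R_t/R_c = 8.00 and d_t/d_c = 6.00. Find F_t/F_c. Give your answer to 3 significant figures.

17.0

Wien's law: T_t/T_c = λ_c/λ_t = 1560/887 = 1.759.
L_t/L_c = (R_t/R_c)²(T_t/T_c)⁴ = (8.00)²(1.759)⁴ = 612.3.
F_t/F_c = (L_t/L_c)/(d_t/d_c)² = 612.3/(6.00)² = 17.01.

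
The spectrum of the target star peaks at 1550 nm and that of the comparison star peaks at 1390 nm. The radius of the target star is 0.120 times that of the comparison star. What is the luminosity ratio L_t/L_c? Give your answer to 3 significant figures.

Wien's law gives T ∝ 1/λ_max, so T_t/T_c = λ_c/λ_t = 1390/1550 = 0.8968.
Then L ∝ R²T⁴ gives L_t/L_c = (0.120)² × (0.8968)⁴ = 0.01440 × 0.6467 = 0.009313.

0.00931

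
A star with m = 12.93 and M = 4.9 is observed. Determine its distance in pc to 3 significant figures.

m − M = 5 log₁₀(d/10 pc)
12.93 − (4.9) = 8.03 = 5 log₁₀(d/10)
d = 10 × 10^(8.03/5) = 10 × 10^1.606 = 403.6 pc.

404 pc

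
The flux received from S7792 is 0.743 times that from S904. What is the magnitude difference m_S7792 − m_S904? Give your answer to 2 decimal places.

0.32

m_S7792 − m_S904 = −2.5 log₁₀(F_S7792/F_S904) = −2.5 log₁₀(0.743) = −2.5 × (-0.129) = 0.323.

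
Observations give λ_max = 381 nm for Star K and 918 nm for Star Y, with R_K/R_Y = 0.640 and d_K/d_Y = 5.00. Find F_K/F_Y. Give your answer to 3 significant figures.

0.552

Wien's law: T_K/T_Y = λ_Y/λ_K = 918/381 = 2.409.
L_K/L_Y = (R_K/R_Y)²(T_K/T_Y)⁴ = (0.640)²(2.409)⁴ = 13.80.
F_K/F_Y = (L_K/L_Y)/(d_K/d_Y)² = 13.80/(5.00)² = 0.5522.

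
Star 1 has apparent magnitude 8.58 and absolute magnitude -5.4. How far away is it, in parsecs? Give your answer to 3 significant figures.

m − M = 5 log₁₀(d/10 pc)
8.58 − (-5.4) = 13.98 = 5 log₁₀(d/10)
d = 10 × 10^(13.98/5) = 10 × 10^2.796 = 6252 pc.

6.25×10^3 pc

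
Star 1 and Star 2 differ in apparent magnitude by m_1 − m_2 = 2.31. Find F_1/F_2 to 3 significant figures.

F_1/F_2 = 10^(−(m_1 − m_2)/2.5) = 10^(-2.31/2.5) = 10^-0.924 = 0.1191.

0.119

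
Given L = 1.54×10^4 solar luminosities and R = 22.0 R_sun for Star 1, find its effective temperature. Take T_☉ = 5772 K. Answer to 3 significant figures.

T/T_☉ = (L/L_☉)^(1/4) / (R/R_☉)^(1/2)
T = 5772 × (1.54×10^4)^(1/4) / √(22.0) = 5772 × 11.14 / 4.690 = 1.371×10^4 K.

1.37×10^4 K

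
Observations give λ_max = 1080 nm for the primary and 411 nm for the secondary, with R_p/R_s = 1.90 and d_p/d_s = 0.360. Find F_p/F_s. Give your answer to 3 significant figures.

0.584

Wien's law: T_p/T_s = λ_s/λ_p = 411/1080 = 0.3806.
L_p/L_s = (R_p/R_s)²(T_p/T_s)⁴ = (1.90)²(0.3806)⁴ = 0.07571.
F_p/F_s = (L_p/L_s)/(d_p/d_s)² = 0.07571/(0.360)² = 0.5842.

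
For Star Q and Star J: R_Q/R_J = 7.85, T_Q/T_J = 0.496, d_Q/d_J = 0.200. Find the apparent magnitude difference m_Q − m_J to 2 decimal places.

L_Q/L_J = (7.85)²(0.496)⁴ = 3.730.
F_Q/F_J = (L_Q/L_J)/(d_Q/d_J)² = 3.730/0.04000 = 93.24.
m_Q − m_J = −2.5 log₁₀(93.24) = -4.92.

-4.92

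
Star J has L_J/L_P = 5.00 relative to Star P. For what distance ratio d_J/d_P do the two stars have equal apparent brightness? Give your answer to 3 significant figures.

Equal flux requires L_J/d_J² = L_P/d_P², so d_J/d_P = √(L_J/L_P)
= √(5.00) = 2.236.

2.24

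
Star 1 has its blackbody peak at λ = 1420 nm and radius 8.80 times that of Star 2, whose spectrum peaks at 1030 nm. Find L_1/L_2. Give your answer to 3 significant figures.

Wien's law gives T ∝ 1/λ_max, so T_1/T_2 = λ_2/λ_1 = 1030/1420 = 0.7254.
Then L ∝ R²T⁴ gives L_1/L_2 = (8.80)² × (0.7254)⁴ = 77.44 × 0.2768 = 21.44.

21.4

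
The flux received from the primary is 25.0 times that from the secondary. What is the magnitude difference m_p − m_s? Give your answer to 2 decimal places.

-3.49

m_p − m_s = −2.5 log₁₀(F_p/F_s) = −2.5 log₁₀(25.0) = −2.5 × (1.398) = -3.495.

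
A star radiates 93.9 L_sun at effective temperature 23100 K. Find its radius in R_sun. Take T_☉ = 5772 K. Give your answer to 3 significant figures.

0.605 R_sun

R/R_☉ = √(L/L_☉) / (T/T_☉)² = √(93.9) / (4.002)²
       = 9.690 / 16.02 = 0.6050.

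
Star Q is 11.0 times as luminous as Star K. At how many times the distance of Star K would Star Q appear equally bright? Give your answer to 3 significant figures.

Equal flux requires L_Q/d_Q² = L_K/d_K², so d_Q/d_K = √(L_Q/L_K)
= √(11.0) = 3.317.

3.32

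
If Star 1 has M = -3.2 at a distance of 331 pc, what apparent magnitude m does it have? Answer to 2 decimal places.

m = M + 5 log₁₀(d/10 pc) = -3.2 + 5 log₁₀(331/10)
  = -3.2 + 5 × 1.520 = -3.2 + 7.60 = 4.40.

4.40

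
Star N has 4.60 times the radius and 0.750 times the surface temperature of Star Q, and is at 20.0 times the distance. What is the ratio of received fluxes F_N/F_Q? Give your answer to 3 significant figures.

0.0167

L_N/L_Q = (R_N/R_Q)²(T_N/T_Q)⁴ = (4.60)² × (0.750)⁴ = 6.695.
F_N/F_Q = (L_N/L_Q)/(d_N/d_Q)² = 6.695 / (20.0)² = 0.01674.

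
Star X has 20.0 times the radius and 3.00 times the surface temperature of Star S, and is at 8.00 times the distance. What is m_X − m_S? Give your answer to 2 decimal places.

-6.76

L_X/L_S = (20.0)²(3.00)⁴ = 3.240×10^4.
F_X/F_S = (L_X/L_S)/(d_X/d_S)² = 3.240×10^4/64.00 = 506.2.
m_X − m_S = −2.5 log₁₀(506.2) = -6.76.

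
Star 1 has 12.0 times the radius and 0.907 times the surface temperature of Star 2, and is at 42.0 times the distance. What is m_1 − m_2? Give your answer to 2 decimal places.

L_1/L_2 = (12.0)²(0.907)⁴ = 97.45.
F_1/F_2 = (L_1/L_2)/(d_1/d_2)² = 97.45/1764 = 0.05525.
m_1 − m_2 = −2.5 log₁₀(0.05525) = 3.14.

3.14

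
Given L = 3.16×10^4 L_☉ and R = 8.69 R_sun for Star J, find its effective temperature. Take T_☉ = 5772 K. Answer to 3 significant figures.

T/T_☉ = (L/L_☉)^(1/4) / (R/R_☉)^(1/2)
T = 5772 × (3.16×10^4)^(1/4) / √(8.69) = 5772 × 13.33 / 2.948 = 2.611×10^4 K.

2.61×10^4 K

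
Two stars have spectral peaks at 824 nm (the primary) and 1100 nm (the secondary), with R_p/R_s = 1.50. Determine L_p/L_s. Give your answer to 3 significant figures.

7.15

Wien's law gives T ∝ 1/λ_max, so T_p/T_s = λ_s/λ_p = 1100/824 = 1.335.
Then L ∝ R²T⁴ gives L_p/L_s = (1.50)² × (1.335)⁴ = 2.250 × 3.176 = 7.146.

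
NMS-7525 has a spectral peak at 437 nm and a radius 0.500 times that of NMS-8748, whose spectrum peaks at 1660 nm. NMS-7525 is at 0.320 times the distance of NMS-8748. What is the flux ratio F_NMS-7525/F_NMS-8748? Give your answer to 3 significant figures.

Wien's law: T_NMS-7525/T_NMS-8748 = λ_NMS-8748/λ_NMS-7525 = 1660/437 = 3.799.
L_NMS-7525/L_NMS-8748 = (R_NMS-7525/R_NMS-8748)²(T_NMS-7525/T_NMS-8748)⁴ = (0.500)²(3.799)⁴ = 52.05.
F_NMS-7525/F_NMS-8748 = (L_NMS-7525/L_NMS-8748)/(d_NMS-7525/d_NMS-8748)² = 52.05/(0.320)² = 508.3.

508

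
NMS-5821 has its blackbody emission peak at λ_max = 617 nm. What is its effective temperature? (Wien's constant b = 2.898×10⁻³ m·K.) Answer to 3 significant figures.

T = b/λ_max = 2.898×10⁻³ / (617×10⁻⁹) = 4697 K.

4.70×10^3 K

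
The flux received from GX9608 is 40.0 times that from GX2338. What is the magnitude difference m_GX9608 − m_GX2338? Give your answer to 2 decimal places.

m_GX9608 − m_GX2338 = −2.5 log₁₀(F_GX9608/F_GX2338) = −2.5 log₁₀(40.0) = −2.5 × (1.602) = -4.005.

-4.01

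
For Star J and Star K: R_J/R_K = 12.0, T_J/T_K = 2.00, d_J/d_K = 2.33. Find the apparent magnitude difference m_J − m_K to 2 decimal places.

L_J/L_K = (12.0)²(2.00)⁴ = 2304.
F_J/F_K = (L_J/L_K)/(d_J/d_K)² = 2304/5.429 = 424.4.
m_J − m_K = −2.5 log₁₀(424.4) = -6.57.

-6.57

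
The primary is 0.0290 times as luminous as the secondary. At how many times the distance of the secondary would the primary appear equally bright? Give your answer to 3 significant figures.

0.170

Equal flux requires L_p/d_p² = L_s/d_s², so d_p/d_s = √(L_p/L_s)
= √(0.0290) = 0.1703.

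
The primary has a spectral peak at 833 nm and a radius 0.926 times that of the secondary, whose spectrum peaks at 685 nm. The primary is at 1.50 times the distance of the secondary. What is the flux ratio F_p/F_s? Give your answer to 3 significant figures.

0.174

Wien's law: T_p/T_s = λ_s/λ_p = 685/833 = 0.8223.
L_p/L_s = (R_p/R_s)²(T_p/T_s)⁴ = (0.926)²(0.8223)⁴ = 0.3921.
F_p/F_s = (L_p/L_s)/(d_p/d_s)² = 0.3921/(1.50)² = 0.1743.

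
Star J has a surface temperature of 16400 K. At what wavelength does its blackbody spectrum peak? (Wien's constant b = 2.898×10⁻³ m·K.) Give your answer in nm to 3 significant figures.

λ_max = b/T = 2.898×10⁻³ / 16400 = 1.77×10^-7 m = 176.7 nm.

177 nm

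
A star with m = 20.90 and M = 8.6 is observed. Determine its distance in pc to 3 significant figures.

2.88×10^3 pc

m − M = 5 log₁₀(d/10 pc)
20.90 − (8.6) = 12.30 = 5 log₁₀(d/10)
d = 10 × 10^(12.30/5) = 10 × 10^2.460 = 2884 pc.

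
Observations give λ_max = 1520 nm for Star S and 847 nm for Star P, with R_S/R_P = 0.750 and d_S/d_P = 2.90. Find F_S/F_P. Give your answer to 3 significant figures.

0.00645

Wien's law: T_S/T_P = λ_P/λ_S = 847/1520 = 0.5572.
L_S/L_P = (R_S/R_P)²(T_S/T_P)⁴ = (0.750)²(0.5572)⁴ = 0.05424.
F_S/F_P = (L_S/L_P)/(d_S/d_P)² = 0.05424/(2.90)² = 0.006449.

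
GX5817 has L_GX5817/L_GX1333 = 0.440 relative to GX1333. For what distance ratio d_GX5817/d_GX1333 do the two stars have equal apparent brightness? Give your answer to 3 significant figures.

Equal flux requires L_GX5817/d_GX5817² = L_GX1333/d_GX1333², so d_GX5817/d_GX1333 = √(L_GX5817/L_GX1333)
= √(0.440) = 0.6633.

0.663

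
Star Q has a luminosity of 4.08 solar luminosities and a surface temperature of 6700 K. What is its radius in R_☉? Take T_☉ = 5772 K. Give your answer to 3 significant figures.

R/R_☉ = √(L/L_☉) / (T/T_☉)² = √(4.08) / (1.161)²
       = 2.020 / 1.347 = 1.499.

1.50 R_☉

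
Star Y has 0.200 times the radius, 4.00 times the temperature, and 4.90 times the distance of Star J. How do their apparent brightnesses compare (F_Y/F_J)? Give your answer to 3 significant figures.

0.426

L_Y/L_J = (R_Y/R_J)²(T_Y/T_J)⁴ = (0.200)² × (4.00)⁴ = 10.24.
F_Y/F_J = (L_Y/L_J)/(d_Y/d_J)² = 10.24 / (4.90)² = 0.4265.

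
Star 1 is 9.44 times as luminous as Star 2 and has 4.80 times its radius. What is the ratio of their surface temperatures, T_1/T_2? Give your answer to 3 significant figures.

L ∝ R²T⁴ gives T ∝ (L/R²)^(1/4), so
T_1/T_2 = (9.44 / 4.80²)^(1/4) = (0.4097)^(1/4) = 0.8001.

0.800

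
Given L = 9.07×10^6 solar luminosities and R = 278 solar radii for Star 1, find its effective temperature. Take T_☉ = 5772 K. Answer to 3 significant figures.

1.90×10^4 K

T/T_☉ = (L/L_☉)^(1/4) / (R/R_☉)^(1/2)
T = 5772 × (9.07×10^6)^(1/4) / √(278) = 5772 × 54.88 / 16.67 = 1.900×10^4 K.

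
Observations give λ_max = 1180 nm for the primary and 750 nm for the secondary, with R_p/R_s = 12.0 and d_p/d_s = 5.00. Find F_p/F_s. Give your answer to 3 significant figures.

0.940

Wien's law: T_p/T_s = λ_s/λ_p = 750/1180 = 0.6356.
L_p/L_s = (R_p/R_s)²(T_p/T_s)⁴ = (12.0)²(0.6356)⁴ = 23.50.
F_p/F_s = (L_p/L_s)/(d_p/d_s)² = 23.50/(5.00)² = 0.9400.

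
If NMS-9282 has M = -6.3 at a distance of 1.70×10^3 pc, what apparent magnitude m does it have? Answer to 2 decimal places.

4.85

m = M + 5 log₁₀(d/10 pc) = -6.3 + 5 log₁₀(1.70×10^3/10)
  = -6.3 + 5 × 2.230 = -6.3 + 11.15 = 4.85.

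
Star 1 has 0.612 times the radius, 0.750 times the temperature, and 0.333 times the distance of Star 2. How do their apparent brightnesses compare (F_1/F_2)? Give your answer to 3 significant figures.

L_1/L_2 = (R_1/R_2)²(T_1/T_2)⁴ = (0.612)² × (0.750)⁴ = 0.1185.
F_1/F_2 = (L_1/L_2)/(d_1/d_2)² = 0.1185 / (0.333)² = 1.069.

1.07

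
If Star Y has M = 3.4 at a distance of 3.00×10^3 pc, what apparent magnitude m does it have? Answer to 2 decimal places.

m = M + 5 log₁₀(d/10 pc) = 3.4 + 5 log₁₀(3.00×10^3/10)
  = 3.4 + 5 × 2.477 = 3.4 + 12.39 = 15.79.

15.79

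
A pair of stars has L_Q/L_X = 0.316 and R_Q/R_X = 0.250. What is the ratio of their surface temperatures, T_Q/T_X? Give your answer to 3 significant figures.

1.50

L ∝ R²T⁴ gives T ∝ (L/R²)^(1/4), so
T_Q/T_X = (0.316 / 0.250²)^(1/4) = (5.056)^(1/4) = 1.500.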